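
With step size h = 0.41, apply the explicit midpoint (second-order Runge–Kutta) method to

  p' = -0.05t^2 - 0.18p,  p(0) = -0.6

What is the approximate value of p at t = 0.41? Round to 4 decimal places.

-0.5582

Midpoint: k1 = f(t_n, p_n); k2 = f(t_n + h/2, p_n + (h/2)·k1); p_{n+1} = p_n + h·k2.
t=0.000000, p=-0.600000:
  k1 = f(0.000000, -0.600000) = 0.108000
  k2 = f(0.205000, -0.577860) = 0.101914
  p ← -0.600000 + 0.41·0.101914 = -0.558215
p(0.41) ≈ -0.5582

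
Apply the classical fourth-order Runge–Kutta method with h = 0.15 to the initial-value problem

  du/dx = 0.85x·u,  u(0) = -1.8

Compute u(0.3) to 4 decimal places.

-1.8702

RK4: k1 = f(x_n, u_n); k2 = f(x_n + h/2, u_n + (h/2)·k1); k3 = f(x_n + h/2, u_n + (h/2)·k2); k4 = f(x_n + h, u_n + h·k3); u_{n+1} = u_n + (h/6)·(k1 + 2k2 + 2k3 + k4).
x=0.000000, u=-1.800000:
  k1 = f(0.000000, -1.800000) = 0.000000
  k2 = f(0.075000, -1.800000) = -0.114750
  k3 = f(0.075000, -1.808606) = -0.115299
  k4 = f(0.150000, -1.817295) = -0.231705
  u ← -1.800000 + (0.15/6)·(k1 + 2k2 + 2k3 + k4) = -1.817295
x=0.150000, u=-1.817295:
  k1 = f(0.150000, -1.817295) = -0.231705
  k2 = f(0.225000, -1.834673) = -0.350881
  k3 = f(0.225000, -1.843611) = -0.352591
  k4 = f(0.300000, -1.870184) = -0.476897
  u ← -1.817295 + (0.15/6)·(k1 + 2k2 + 2k3 + k4) = -1.870184
u(0.3) ≈ -1.8702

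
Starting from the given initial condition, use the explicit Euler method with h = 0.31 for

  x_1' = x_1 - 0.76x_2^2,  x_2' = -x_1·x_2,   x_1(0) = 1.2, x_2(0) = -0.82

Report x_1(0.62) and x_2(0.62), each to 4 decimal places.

1.7893, -0.2893

Euler on (x_1,x_2): x_1_{n+1} = x_1_n + h·x_1', x_2_{n+1} = x_2_n + h·x_2'.
0.000000: (1.200000, -0.820000); f=(0.688976, 0.984000) → (1.413583, -0.514960)
0.310000: (1.413583, -0.514960); f=(1.212043, 0.727938) → (1.789316, -0.289299)
(x_1(0.62), x_2(0.62)) ≈ (1.7893, -0.2893)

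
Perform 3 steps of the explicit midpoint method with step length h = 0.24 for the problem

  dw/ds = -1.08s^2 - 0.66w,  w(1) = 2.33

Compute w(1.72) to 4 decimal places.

Midpoint: k1 = f(s_n, w_n); k2 = f(s_n + h/2, w_n + (h/2)·k1); w_{n+1} = w_n + h·k2.
s=1.000000, w=2.330000:
  k1 = f(1.000000, 2.330000) = -2.617800
  k2 = f(1.120000, 2.015864) = -2.685222
  w ← 2.330000 + 0.24·(-2.685222) = 1.685547
s=1.240000, w=1.685547:
  k1 = f(1.240000, 1.685547) = -2.773069
  k2 = f(1.360000, 1.352778) = -2.890402
  w ← 1.685547 + 0.24·(-2.890402) = 0.991850
s=1.480000, w=0.991850:
  k1 = f(1.480000, 0.991850) = -3.020253
  k2 = f(1.600000, 0.629420) = -3.180217
  w ← 0.991850 + 0.24·(-3.180217) = 0.228598
w(1.72) ≈ 0.2286

0.2286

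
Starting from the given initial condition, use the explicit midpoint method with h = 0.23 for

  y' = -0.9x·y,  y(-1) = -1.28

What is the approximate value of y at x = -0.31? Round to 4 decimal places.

Midpoint: k1 = f(x_n, y_n); k2 = f(x_n + h/2, y_n + (h/2)·k1); y_{n+1} = y_n + h·k2.
x=-1.000000, y=-1.280000:
  k1 = f(-1.000000, -1.280000) = -1.152000
  k2 = f(-0.885000, -1.412480) = -1.125040
  y ← -1.280000 + 0.23·(-1.125040) = -1.538759
x=-0.770000, y=-1.538759:
  k1 = f(-0.770000, -1.538759) = -1.066360
  k2 = f(-0.655000, -1.661391) = -0.979390
  y ← -1.538759 + 0.23·(-0.979390) = -1.764019
x=-0.540000, y=-1.764019:
  k1 = f(-0.540000, -1.764019) = -0.857313
  k2 = f(-0.425000, -1.862610) = -0.712448
  y ← -1.764019 + 0.23·(-0.712448) = -1.927882
y(-0.31) ≈ -1.9279

-1.9279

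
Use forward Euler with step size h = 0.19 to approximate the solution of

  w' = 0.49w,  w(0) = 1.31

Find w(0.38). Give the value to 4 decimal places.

1.5653

Euler: w_{n+1} = w_n + h·f(s_n, w_n).
s=0.000000, w=1.310000: f=0.641900 → w ← 1.310000 + 0.19·0.641900 = 1.431961
s=0.190000, w=1.431961: f=0.701661 → w ← 1.431961 + 0.19·0.701661 = 1.565277
w(0.38) ≈ 1.5653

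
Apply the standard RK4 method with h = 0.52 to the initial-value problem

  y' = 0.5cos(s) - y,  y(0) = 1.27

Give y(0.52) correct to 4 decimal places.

RK4: k1 = f(s_n, y_n); k2 = f(s_n + h/2, y_n + (h/2)·k1); k3 = f(s_n + h/2, y_n + (h/2)·k2); k4 = f(s_n + h, y_n + h·k3); y_{n+1} = y_n + (h/6)·(k1 + 2k2 + 2k3 + k4).
s=0.000000, y=1.270000:
  k1 = f(0.000000, 1.270000) = -0.770000
  k2 = f(0.260000, 1.069800) = -0.586605
  k3 = f(0.260000, 1.117483) = -0.634288
  k4 = f(0.520000, 0.940170) = -0.506261
  y ← 1.270000 + (0.52/6)·(k1 + 2k2 + 2k3 + k4) = 0.947769
y(0.52) ≈ 0.9478

0.9478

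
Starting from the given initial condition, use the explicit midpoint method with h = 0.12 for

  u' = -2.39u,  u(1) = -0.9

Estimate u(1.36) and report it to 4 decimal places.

Midpoint: k1 = f(t_n, u_n); k2 = f(t_n + h/2, u_n + (h/2)·k1); u_{n+1} = u_n + h·k2.
t=1.000000, u=-0.900000:
  k1 = f(1.000000, -0.900000) = 2.151000
  k2 = f(1.060000, -0.770940) = 1.842547
  u ← -0.900000 + 0.12·1.842547 = -0.678894
t=1.120000, u=-0.678894:
  k1 = f(1.120000, -0.678894) = 1.622558
  k2 = f(1.180000, -0.581541) = 1.389883
  u ← -0.678894 + 0.12·1.389883 = -0.512108
t=1.240000, u=-0.512108:
  k1 = f(1.240000, -0.512108) = 1.223939
  k2 = f(1.300000, -0.438672) = 1.048426
  u ← -0.512108 + 0.12·1.048426 = -0.386297
u(1.36) ≈ -0.3863

-0.3863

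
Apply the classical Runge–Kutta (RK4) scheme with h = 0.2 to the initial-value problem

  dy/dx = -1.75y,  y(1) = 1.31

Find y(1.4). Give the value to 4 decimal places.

0.6506

RK4: k1 = f(x_n, y_n); k2 = f(x_n + h/2, y_n + (h/2)·k1); k3 = f(x_n + h/2, y_n + (h/2)·k2); k4 = f(x_n + h, y_n + h·k3); y_{n+1} = y_n + (h/6)·(k1 + 2k2 + 2k3 + k4).
x=1.000000, y=1.310000:
  k1 = f(1.000000, 1.310000) = -2.292500
  k2 = f(1.100000, 1.080750) = -1.891313
  k3 = f(1.100000, 1.120869) = -1.961520
  k4 = f(1.200000, 0.917696) = -1.605968
  y ← 1.310000 + (0.2/6)·(k1 + 2k2 + 2k3 + k4) = 0.923196
x=1.200000, y=0.923196:
  k1 = f(1.200000, 0.923196) = -1.615592
  k2 = f(1.300000, 0.761636) = -1.332864
  k3 = f(1.300000, 0.789909) = -1.382341
  k4 = f(1.400000, 0.646727) = -1.131773
  y ← 0.923196 + (0.2/6)·(k1 + 2k2 + 2k3 + k4) = 0.650603
y(1.4) ≈ 0.6506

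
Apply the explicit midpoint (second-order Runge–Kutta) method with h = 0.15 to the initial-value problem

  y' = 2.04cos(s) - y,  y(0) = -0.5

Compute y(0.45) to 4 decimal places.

0.3901

Midpoint: k1 = f(s_n, y_n); k2 = f(s_n + h/2, y_n + (h/2)·k1); y_{n+1} = y_n + h·k2.
s=0.000000, y=-0.500000:
  k1 = f(0.000000, -0.500000) = 2.540000
  k2 = f(0.075000, -0.309500) = 2.343765
  y ← -0.500000 + 0.15·2.343765 = -0.148435
s=0.150000, y=-0.148435:
  k1 = f(0.150000, -0.148435) = 2.165528
  k2 = f(0.225000, 0.013979) = 1.974601
  y ← -0.148435 + 0.15·1.974601 = 0.147755
s=0.300000, y=0.147755:
  k1 = f(0.300000, 0.147755) = 1.801132
  k2 = f(0.375000, 0.282840) = 1.615396
  y ← 0.147755 + 0.15·1.615396 = 0.390064
y(0.45) ≈ 0.3901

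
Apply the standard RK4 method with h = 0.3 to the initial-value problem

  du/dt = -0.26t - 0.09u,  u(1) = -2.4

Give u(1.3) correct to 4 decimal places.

-2.4246

RK4: k1 = f(t_n, u_n); k2 = f(t_n + h/2, u_n + (h/2)·k1); k3 = f(t_n + h/2, u_n + (h/2)·k2); k4 = f(t_n + h, u_n + h·k3); u_{n+1} = u_n + (h/6)·(k1 + 2k2 + 2k3 + k4).
t=1.000000, u=-2.400000:
  k1 = f(1.000000, -2.400000) = -0.044000
  k2 = f(1.150000, -2.406600) = -0.082406
  k3 = f(1.150000, -2.412361) = -0.081888
  k4 = f(1.300000, -2.424566) = -0.119789
  u ← -2.400000 + (0.3/6)·(k1 + 2k2 + 2k3 + k4) = -2.424619
u(1.3) ≈ -2.4246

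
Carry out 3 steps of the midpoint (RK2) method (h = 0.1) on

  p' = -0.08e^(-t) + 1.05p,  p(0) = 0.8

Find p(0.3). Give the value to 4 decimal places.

1.0711

Midpoint: k1 = f(t_n, p_n); k2 = f(t_n + h/2, p_n + (h/2)·k1); p_{n+1} = p_n + h·k2.
t=0.000000, p=0.800000:
  k1 = f(0.000000, 0.800000) = 0.760000
  k2 = f(0.050000, 0.838000) = 0.803802
  p ← 0.800000 + 0.1·0.803802 = 0.880380
t=0.100000, p=0.880380:
  k1 = f(0.100000, 0.880380) = 0.852012
  k2 = f(0.150000, 0.922981) = 0.900273
  p ← 0.880380 + 0.1·0.900273 = 0.970407
t=0.200000, p=0.970407:
  k1 = f(0.200000, 0.970407) = 0.953429
  k2 = f(0.250000, 1.018079) = 1.006679
  p ← 0.970407 + 0.1·1.006679 = 1.071075
p(0.3) ≈ 1.0711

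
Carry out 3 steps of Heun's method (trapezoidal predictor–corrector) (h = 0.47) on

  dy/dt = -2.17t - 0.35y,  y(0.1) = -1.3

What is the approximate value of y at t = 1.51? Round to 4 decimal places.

-2.9055

Heun: k1 = f(t_n, y_n); k2 = f(t_n + h, y_n + h·k1); y_{n+1} = y_n + (h/2)·(k1 + k2).
t=0.100000, y=-1.300000:
  k1 = f(0.100000, -1.300000) = 0.238000
  k2 = f(0.570000, -1.188140) = -0.821051
  y ← -1.300000 + (0.47/2)·(0.238000 + (-0.821051)) = -1.437017
t=0.570000, y=-1.437017:
  k1 = f(0.570000, -1.437017) = -0.733944
  k2 = f(1.040000, -1.781971) = -1.633110
  y ← -1.437017 + (0.47/2)·(-0.733944 + (-1.633110)) = -1.993275
t=1.040000, y=-1.993275:
  k1 = f(1.040000, -1.993275) = -1.559154
  k2 = f(1.510000, -2.726077) = -2.322573
  y ← -1.993275 + (0.47/2)·(-1.559154 + (-2.322573)) = -2.905481
y(1.51) ≈ -2.9055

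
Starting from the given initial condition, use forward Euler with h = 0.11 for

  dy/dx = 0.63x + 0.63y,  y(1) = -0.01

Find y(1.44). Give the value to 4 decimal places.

0.3422

Euler: y_{n+1} = y_n + h·f(x_n, y_n).
x=1.000000, y=-0.010000: f=0.623700 → y ← -0.010000 + 0.11·0.623700 = 0.058607
x=1.110000, y=0.058607: f=0.736222 → y ← 0.058607 + 0.11·0.736222 = 0.139591
x=1.220000, y=0.139591: f=0.856543 → y ← 0.139591 + 0.11·0.856543 = 0.233811
x=1.330000, y=0.233811: f=0.985201 → y ← 0.233811 + 0.11·0.985201 = 0.342183
y(1.44) ≈ 0.3422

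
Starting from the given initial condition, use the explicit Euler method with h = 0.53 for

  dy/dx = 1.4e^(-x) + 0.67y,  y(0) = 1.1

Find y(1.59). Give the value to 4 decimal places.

Euler: y_{n+1} = y_n + h·f(x_n, y_n).
x=0.000000, y=1.100000: f=2.137000 → y ← 1.100000 + 0.53·2.137000 = 2.232610
x=0.530000, y=2.232610: f=2.319896 → y ← 2.232610 + 0.53·2.319896 = 3.462155
x=1.060000, y=3.462155: f=2.804682 → y ← 3.462155 + 0.53·2.804682 = 4.948636
y(1.59) ≈ 4.9486

4.9486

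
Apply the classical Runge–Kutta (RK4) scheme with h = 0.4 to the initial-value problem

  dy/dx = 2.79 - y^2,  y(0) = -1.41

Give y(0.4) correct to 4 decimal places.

RK4: k1 = f(x_n, y_n); k2 = f(x_n + h/2, y_n + (h/2)·k1); k3 = f(x_n + h/2, y_n + (h/2)·k2); k4 = f(x_n + h, y_n + h·k3); y_{n+1} = y_n + (h/6)·(k1 + 2k2 + 2k3 + k4).
x=0.000000, y=-1.410000:
  k1 = f(0.000000, -1.410000) = 0.801900
  k2 = f(0.200000, -1.249620) = 1.228450
  k3 = f(0.200000, -1.164310) = 1.434382
  k4 = f(0.400000, -0.836247) = 2.090691
  y ← -1.410000 + (0.4/6)·(k1 + 2k2 + 2k3 + k4) = -0.862116
y(0.4) ≈ -0.8621

-0.8621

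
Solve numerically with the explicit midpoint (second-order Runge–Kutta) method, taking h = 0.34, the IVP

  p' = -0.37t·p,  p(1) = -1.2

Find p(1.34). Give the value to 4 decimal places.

-1.0345

Midpoint: k1 = f(t_n, p_n); k2 = f(t_n + h/2, p_n + (h/2)·k1); p_{n+1} = p_n + h·k2.
t=1.000000, p=-1.200000:
  k1 = f(1.000000, -1.200000) = 0.444000
  k2 = f(1.170000, -1.124520) = 0.486805
  p ← -1.200000 + 0.34·0.486805 = -1.034486
p(1.34) ≈ -1.0345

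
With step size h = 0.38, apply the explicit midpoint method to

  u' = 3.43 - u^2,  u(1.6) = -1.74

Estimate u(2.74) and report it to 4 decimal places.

Midpoint: k1 = f(x_n, u_n); k2 = f(x_n + h/2, u_n + (h/2)·k1); u_{n+1} = u_n + h·k2.
x=1.600000, u=-1.740000:
  k1 = f(1.600000, -1.740000) = 0.402400
  k2 = f(1.790000, -1.663544) = 0.662621
  u ← -1.740000 + 0.38·0.662621 = -1.488204
x=1.980000, u=-1.488204:
  k1 = f(1.980000, -1.488204) = 1.215249
  k2 = f(2.170000, -1.257307) = 1.849180
  u ← -1.488204 + 0.38·1.849180 = -0.785515
x=2.360000, u=-0.785515:
  k1 = f(2.360000, -0.785515) = 2.812966
  k2 = f(2.550000, -0.251052) = 3.366973
  u ← -0.785515 + 0.38·3.366973 = 0.493934
u(2.74) ≈ 0.4939

0.4939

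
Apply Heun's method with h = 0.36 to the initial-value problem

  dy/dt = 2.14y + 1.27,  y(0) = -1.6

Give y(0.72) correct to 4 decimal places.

-4.8946

Heun: k1 = f(t_n, y_n); k2 = f(t_n + h, y_n + h·k1); y_{n+1} = y_n + (h/2)·(k1 + k2).
t=0.000000, y=-1.600000:
  k1 = f(0.000000, -1.600000) = -2.154000
  k2 = f(0.360000, -2.375440) = -3.813442
  y ← -1.600000 + (0.36/2)·(-2.154000 + (-3.813442)) = -2.674139
t=0.360000, y=-2.674139:
  k1 = f(0.360000, -2.674139) = -4.452659
  k2 = f(0.720000, -4.277097) = -7.882987
  y ← -2.674139 + (0.36/2)·(-4.452659 + (-7.882987)) = -4.894556
y(0.72) ≈ -4.8946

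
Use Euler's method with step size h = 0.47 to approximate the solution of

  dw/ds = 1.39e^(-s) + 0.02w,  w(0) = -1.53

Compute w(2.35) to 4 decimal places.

0.0156

Euler: w_{n+1} = w_n + h·f(s_n, w_n).
s=0.000000, w=-1.530000: f=1.359400 → w ← -1.530000 + 0.47·1.359400 = -0.891082
s=0.470000, w=-0.891082: f=0.850932 → w ← -0.891082 + 0.47·0.850932 = -0.491144
s=0.940000, w=-0.491144: f=0.533150 → w ← -0.491144 + 0.47·0.533150 = -0.240564
s=1.410000, w=-0.240564: f=0.334548 → w ← -0.240564 + 0.47·0.334548 = -0.083326
s=1.880000, w=-0.083326: f=0.210434 → w ← -0.083326 + 0.47·0.210434 = 0.015578
w(2.35) ≈ 0.0156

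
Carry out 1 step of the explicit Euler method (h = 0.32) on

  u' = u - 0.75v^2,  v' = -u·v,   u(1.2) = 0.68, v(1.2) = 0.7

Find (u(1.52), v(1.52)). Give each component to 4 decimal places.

Euler on (u,v): u_{n+1} = u_n + h·u', v_{n+1} = v_n + h·v'.
1.200000: (0.680000, 0.700000); f=(0.312500, -0.476000) → (0.780000, 0.547680)
(u(1.52), v(1.52)) ≈ (0.7800, 0.5477)

0.7800, 0.5477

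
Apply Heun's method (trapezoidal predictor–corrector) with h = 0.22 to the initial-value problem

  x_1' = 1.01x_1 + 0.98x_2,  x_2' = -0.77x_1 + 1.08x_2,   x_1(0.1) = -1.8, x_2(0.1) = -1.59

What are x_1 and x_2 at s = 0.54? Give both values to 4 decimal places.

-3.6617, -1.4582

Heun on (x_1,x_2): k1 = f(s_n, state_n); k2 = f(s_n + h, state_n + h·k1); state_{n+1} = state_n + (h/2)·(k1 + k2).
0.100000: (-1.800000, -1.590000)
  k1 = (-3.376200, -0.331200)
  predictor → (-2.542764, -1.662864)
  k2 = (-4.197798, 0.162035)
  → (-2.633140, -1.608608)
0.320000: (-2.633140, -1.608608)
  k1 = (-4.235907, 0.290221)
  predictor → (-3.565039, -1.544760)
  k2 = (-5.114554, 1.076740)
  → (-3.661691, -1.458242)
(x_1(0.54), x_2(0.54)) ≈ (-3.6617, -1.4582)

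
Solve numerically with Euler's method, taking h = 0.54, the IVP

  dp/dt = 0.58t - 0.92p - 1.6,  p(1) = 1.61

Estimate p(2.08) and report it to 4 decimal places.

-0.2512

Euler: p_{n+1} = p_n + h·f(t_n, p_n).
t=1.000000, p=1.610000: f=-2.501200 → p ← 1.610000 + 0.54·(-2.501200) = 0.259352
t=1.540000, p=0.259352: f=-0.945404 → p ← 0.259352 + 0.54·(-0.945404) = -0.251166
p(2.08) ≈ -0.2512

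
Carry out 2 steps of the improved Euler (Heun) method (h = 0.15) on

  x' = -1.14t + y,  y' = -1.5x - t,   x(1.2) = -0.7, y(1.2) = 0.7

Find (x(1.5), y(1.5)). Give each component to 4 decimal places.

-0.9582, 0.6616

Heun on (x,y): k1 = f(t_n, state_n); k2 = f(t_n + h, state_n + h·k1); state_{n+1} = state_n + (h/2)·(k1 + k2).
1.200000: (-0.700000, 0.700000)
  k1 = (-0.668000, -0.150000)
  predictor → (-0.800200, 0.677500)
  k2 = (-0.861500, -0.149700)
  → (-0.814712, 0.677522)
1.350000: (-0.814712, 0.677522)
  k1 = (-0.861478, -0.127931)
  predictor → (-0.943934, 0.658333)
  k2 = (-1.051667, -0.084099)
  → (-0.958198, 0.661620)
(x(1.5), y(1.5)) ≈ (-0.9582, 0.6616)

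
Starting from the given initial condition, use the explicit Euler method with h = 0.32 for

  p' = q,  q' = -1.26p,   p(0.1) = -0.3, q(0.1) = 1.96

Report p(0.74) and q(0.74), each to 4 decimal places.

Euler on (p,q): p_{n+1} = p_n + h·p', q_{n+1} = q_n + h·q'.
0.100000: (-0.300000, 1.960000); f=(1.960000, 0.378000) → (0.327200, 2.080960)
0.420000: (0.327200, 2.080960); f=(2.080960, -0.412272) → (0.993107, 1.949033)
(p(0.74), q(0.74)) ≈ (0.9931, 1.9490)

0.9931, 1.9490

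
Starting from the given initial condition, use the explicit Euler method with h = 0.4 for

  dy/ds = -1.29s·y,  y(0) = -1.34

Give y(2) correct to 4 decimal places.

-0.0415

Euler: y_{n+1} = y_n + h·f(s_n, y_n).
s=0.000000, y=-1.340000: f=0.000000 → y ← -1.340000 + 0.4·0.000000 = -1.340000
s=0.400000, y=-1.340000: f=0.691440 → y ← -1.340000 + 0.4·0.691440 = -1.063424
s=0.800000, y=-1.063424: f=1.097454 → y ← -1.063424 + 0.4·1.097454 = -0.624443
s=1.200000, y=-0.624443: f=0.966637 → y ← -0.624443 + 0.4·0.966637 = -0.237788
s=1.600000, y=-0.237788: f=0.490794 → y ← -0.237788 + 0.4·0.490794 = -0.041470
y(2) ≈ -0.0415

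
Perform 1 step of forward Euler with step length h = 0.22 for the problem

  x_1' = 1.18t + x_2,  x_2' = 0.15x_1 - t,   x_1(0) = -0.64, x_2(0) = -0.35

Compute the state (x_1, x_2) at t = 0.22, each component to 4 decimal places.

Euler on (x_1,x_2): x_1_{n+1} = x_1_n + h·x_1', x_2_{n+1} = x_2_n + h·x_2'.
0.000000: (-0.640000, -0.350000); f=(-0.350000, -0.096000) → (-0.717000, -0.371120)
(x_1(0.22), x_2(0.22)) ≈ (-0.7170, -0.3711)

-0.7170, -0.3711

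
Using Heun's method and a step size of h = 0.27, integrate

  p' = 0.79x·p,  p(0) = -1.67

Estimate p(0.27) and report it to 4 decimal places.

Heun: k1 = f(x_n, p_n); k2 = f(x_n + h, p_n + h·k1); p_{n+1} = p_n + (h/2)·(k1 + k2).
x=0.000000, p=-1.670000:
  k1 = f(0.000000, -1.670000) = 0.000000
  k2 = f(0.270000, -1.670000) = -0.356211
  p ← -1.670000 + (0.27/2)·(0.000000 + (-0.356211)) = -1.718088
p(0.27) ≈ -1.7181

-1.7181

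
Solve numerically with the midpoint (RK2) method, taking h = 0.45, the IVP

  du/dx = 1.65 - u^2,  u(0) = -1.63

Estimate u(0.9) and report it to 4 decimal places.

-6.9142

Midpoint: k1 = f(x_n, u_n); k2 = f(x_n + h/2, u_n + (h/2)·k1); u_{n+1} = u_n + h·k2.
x=0.000000, u=-1.630000:
  k1 = f(0.000000, -1.630000) = -1.006900
  k2 = f(0.225000, -1.856552) = -1.796787
  u ← -1.630000 + 0.45·(-1.796787) = -2.438554
x=0.450000, u=-2.438554:
  k1 = f(0.450000, -2.438554) = -4.296547
  k2 = f(0.675000, -3.405277) = -9.945913
  u ← -2.438554 + 0.45·(-9.945913) = -6.914215
u(0.9) ≈ -6.9142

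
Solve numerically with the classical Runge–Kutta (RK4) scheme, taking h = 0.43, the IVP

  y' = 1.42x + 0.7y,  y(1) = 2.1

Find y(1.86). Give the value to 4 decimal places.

RK4: k1 = f(x_n, y_n); k2 = f(x_n + h/2, y_n + (h/2)·k1); k3 = f(x_n + h/2, y_n + (h/2)·k2); k4 = f(x_n + h, y_n + h·k3); y_{n+1} = y_n + (h/6)·(k1 + 2k2 + 2k3 + k4).
x=1.000000, y=2.100000:
  k1 = f(1.000000, 2.100000) = 2.890000
  k2 = f(1.215000, 2.721350) = 3.630245
  k3 = f(1.215000, 2.880503) = 3.741652
  k4 = f(1.430000, 3.708910) = 4.626837
  y ← 2.100000 + (0.43/6)·(k1 + 2k2 + 2k3 + k4) = 3.695345
x=1.430000, y=3.695345:
  k1 = f(1.430000, 3.695345) = 4.617342
  k2 = f(1.645000, 4.688074) = 5.617552
  k3 = f(1.645000, 4.903119) = 5.768083
  k4 = f(1.860000, 6.175621) = 6.964135
  y ← 3.695345 + (0.43/6)·(k1 + 2k2 + 2k3 + k4) = 6.157292
y(1.86) ≈ 6.1573

6.1573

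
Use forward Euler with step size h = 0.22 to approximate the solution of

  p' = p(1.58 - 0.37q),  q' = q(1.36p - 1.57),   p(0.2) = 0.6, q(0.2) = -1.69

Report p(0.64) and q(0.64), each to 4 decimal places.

1.3031, -1.2986

Euler on (p,q): p_{n+1} = p_n + h·p', q_{n+1} = q_n + h·q'.
0.200000: (0.600000, -1.690000); f=(1.323180, 1.274260) → (0.891100, -1.409663)
0.420000: (0.891100, -1.409663); f=(1.872713, 0.504807) → (1.303096, -1.298605)
(p(0.64), q(0.64)) ≈ (1.3031, -1.2986)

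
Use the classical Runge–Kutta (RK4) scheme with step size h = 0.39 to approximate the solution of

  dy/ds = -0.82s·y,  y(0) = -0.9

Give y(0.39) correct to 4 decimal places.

-0.8456

RK4: k1 = f(s_n, y_n); k2 = f(s_n + h/2, y_n + (h/2)·k1); k3 = f(s_n + h/2, y_n + (h/2)·k2); k4 = f(s_n + h, y_n + h·k3); y_{n+1} = y_n + (h/6)·(k1 + 2k2 + 2k3 + k4).
s=0.000000, y=-0.900000:
  k1 = f(0.000000, -0.900000) = 0.000000
  k2 = f(0.195000, -0.900000) = 0.143910
  k3 = f(0.195000, -0.871938) = 0.139423
  k4 = f(0.390000, -0.845625) = 0.270431
  y ← -0.900000 + (0.39/6)·(k1 + 2k2 + 2k3 + k4) = -0.845589
y(0.39) ≈ -0.8456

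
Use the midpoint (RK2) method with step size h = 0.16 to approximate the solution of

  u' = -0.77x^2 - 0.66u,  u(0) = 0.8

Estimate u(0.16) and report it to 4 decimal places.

0.7192

Midpoint: k1 = f(x_n, u_n); k2 = f(x_n + h/2, u_n + (h/2)·k1); u_{n+1} = u_n + h·k2.
x=0.000000, u=0.800000:
  k1 = f(0.000000, 0.800000) = -0.528000
  k2 = f(0.080000, 0.757760) = -0.505050
  u ← 0.800000 + 0.16·(-0.505050) = 0.719192
u(0.16) ≈ 0.7192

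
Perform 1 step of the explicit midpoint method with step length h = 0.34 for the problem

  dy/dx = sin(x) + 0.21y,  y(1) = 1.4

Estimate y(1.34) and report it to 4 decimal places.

Midpoint: k1 = f(x_n, y_n); k2 = f(x_n + h/2, y_n + (h/2)·k1); y_{n+1} = y_n + h·k2.
x=1.000000, y=1.400000:
  k1 = f(1.000000, 1.400000) = 1.135471
  k2 = f(1.170000, 1.593030) = 1.255287
  y ← 1.400000 + 0.34·1.255287 = 1.826798
y(1.34) ≈ 1.8268

1.8268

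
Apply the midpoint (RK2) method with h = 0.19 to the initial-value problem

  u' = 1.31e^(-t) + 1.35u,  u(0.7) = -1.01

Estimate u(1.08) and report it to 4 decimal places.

-1.4077

Midpoint: k1 = f(t_n, u_n); k2 = f(t_n + h/2, u_n + (h/2)·k1); u_{n+1} = u_n + h·k2.
t=0.700000, u=-1.010000:
  k1 = f(0.700000, -1.010000) = -0.712973
  k2 = f(0.795000, -1.077732) = -0.863367
  u ← -1.010000 + 0.19·(-0.863367) = -1.174040
t=0.890000, u=-1.174040:
  k1 = f(0.890000, -1.174040) = -1.046995
  k2 = f(0.985000, -1.273504) = -1.230025
  u ← -1.174040 + 0.19·(-1.230025) = -1.407745
u(1.08) ≈ -1.4077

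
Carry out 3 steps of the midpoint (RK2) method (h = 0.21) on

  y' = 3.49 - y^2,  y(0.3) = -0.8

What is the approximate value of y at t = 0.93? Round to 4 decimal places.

Midpoint: k1 = f(t_n, y_n); k2 = f(t_n + h/2, y_n + (h/2)·k1); y_{n+1} = y_n + h·k2.
t=0.300000, y=-0.800000:
  k1 = f(0.300000, -0.800000) = 2.850000
  k2 = f(0.405000, -0.500750) = 3.239249
  y ← -0.800000 + 0.21·3.239249 = -0.119758
t=0.510000, y=-0.119758:
  k1 = f(0.510000, -0.119758) = 3.475658
  k2 = f(0.615000, 0.245186) = 3.429884
  y ← -0.119758 + 0.21·3.429884 = 0.600518
t=0.720000, y=0.600518:
  k1 = f(0.720000, 0.600518) = 3.129378
  k2 = f(0.825000, 0.929103) = 2.626768
  y ← 0.600518 + 0.21·2.626768 = 1.152139
y(0.93) ≈ 1.1521

1.1521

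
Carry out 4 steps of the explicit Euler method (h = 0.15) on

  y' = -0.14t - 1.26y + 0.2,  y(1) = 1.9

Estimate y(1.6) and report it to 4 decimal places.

Euler: y_{n+1} = y_n + h·f(t_n, y_n).
t=1.000000, y=1.900000: f=-2.334000 → y ← 1.900000 + 0.15·(-2.334000) = 1.549900
t=1.150000, y=1.549900: f=-1.913874 → y ← 1.549900 + 0.15·(-1.913874) = 1.262819
t=1.300000, y=1.262819: f=-1.573152 → y ← 1.262819 + 0.15·(-1.573152) = 1.026846
t=1.450000, y=1.026846: f=-1.296826 → y ← 1.026846 + 0.15·(-1.296826) = 0.832322
y(1.6) ≈ 0.8323

0.8323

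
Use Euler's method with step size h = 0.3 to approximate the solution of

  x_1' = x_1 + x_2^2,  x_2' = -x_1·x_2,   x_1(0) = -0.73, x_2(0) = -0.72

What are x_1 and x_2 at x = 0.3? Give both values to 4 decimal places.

Euler on (x_1,x_2): x_1_{n+1} = x_1_n + h·x_1', x_2_{n+1} = x_2_n + h·x_2'.
0.000000: (-0.730000, -0.720000); f=(-0.211600, -0.525600) → (-0.793480, -0.877680)
(x_1(0.3), x_2(0.3)) ≈ (-0.7935, -0.8777)

-0.7935, -0.8777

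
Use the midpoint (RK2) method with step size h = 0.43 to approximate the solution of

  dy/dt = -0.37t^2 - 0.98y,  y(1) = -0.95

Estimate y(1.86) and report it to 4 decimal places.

Midpoint: k1 = f(t_n, y_n); k2 = f(t_n + h/2, y_n + (h/2)·k1); y_{n+1} = y_n + h·k2.
t=1.000000, y=-0.950000:
  k1 = f(1.000000, -0.950000) = 0.561000
  k2 = f(1.215000, -0.829385) = 0.266594
  y ← -0.950000 + 0.43·0.266594 = -0.835365
t=1.430000, y=-0.835365:
  k1 = f(1.430000, -0.835365) = 0.062044
  k2 = f(1.645000, -0.822025) = -0.195645
  y ← -0.835365 + 0.43·(-0.195645) = -0.919492
y(1.86) ≈ -0.9195

-0.9195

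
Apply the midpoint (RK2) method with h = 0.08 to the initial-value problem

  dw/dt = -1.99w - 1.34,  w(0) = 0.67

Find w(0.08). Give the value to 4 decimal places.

0.4732

Midpoint: k1 = f(t_n, w_n); k2 = f(t_n + h/2, w_n + (h/2)·k1); w_{n+1} = w_n + h·k2.
t=0.000000, w=0.670000:
  k1 = f(0.000000, 0.670000) = -2.673300
  k2 = f(0.040000, 0.563068) = -2.460505
  w ← 0.670000 + 0.08·(-2.460505) = 0.473160
w(0.08) ≈ 0.4732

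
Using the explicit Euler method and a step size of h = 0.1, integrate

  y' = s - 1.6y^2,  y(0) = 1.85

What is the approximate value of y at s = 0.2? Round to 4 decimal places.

1.0410

Euler: y_{n+1} = y_n + h·f(s_n, y_n).
s=0.000000, y=1.850000: f=-5.476000 → y ← 1.850000 + 0.1·(-5.476000) = 1.302400
s=0.100000, y=1.302400: f=-2.613993 → y ← 1.302400 + 0.1·(-2.613993) = 1.041001
y(0.2) ≈ 1.0410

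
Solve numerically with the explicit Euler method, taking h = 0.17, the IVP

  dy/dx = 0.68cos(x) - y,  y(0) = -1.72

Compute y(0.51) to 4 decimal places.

Euler: y_{n+1} = y_n + h·f(x_n, y_n).
x=0.000000, y=-1.720000: f=2.400000 → y ← -1.720000 + 0.17·2.400000 = -1.312000
x=0.170000, y=-1.312000: f=1.982198 → y ← -1.312000 + 0.17·1.982198 = -0.975026
x=0.340000, y=-0.975026: f=1.616100 → y ← -0.975026 + 0.17·1.616100 = -0.700289
y(0.51) ≈ -0.7003

-0.7003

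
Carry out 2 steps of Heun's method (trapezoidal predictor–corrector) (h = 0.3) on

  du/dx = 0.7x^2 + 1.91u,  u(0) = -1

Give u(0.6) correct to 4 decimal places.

Heun: k1 = f(x_n, u_n); k2 = f(x_n + h, u_n + h·k1); u_{n+1} = u_n + (h/2)·(k1 + k2).
x=0.000000, u=-1.000000:
  k1 = f(0.000000, -1.000000) = -1.910000
  k2 = f(0.300000, -1.573000) = -2.941430
  u ← -1.000000 + (0.3/2)·(-1.910000 + (-2.941430)) = -1.727714
x=0.300000, u=-1.727714:
  k1 = f(0.300000, -1.727714) = -3.236935
  k2 = f(0.600000, -2.698795) = -4.902698
  u ← -1.727714 + (0.3/2)·(-3.236935 + (-4.902698)) = -2.948659
u(0.6) ≈ -2.9487

-2.9487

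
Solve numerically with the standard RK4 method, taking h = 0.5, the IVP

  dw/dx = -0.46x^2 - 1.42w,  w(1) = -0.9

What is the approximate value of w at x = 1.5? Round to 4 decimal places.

RK4: k1 = f(x_n, w_n); k2 = f(x_n + h/2, w_n + (h/2)·k1); k3 = f(x_n + h/2, w_n + (h/2)·k2); k4 = f(x_n + h, w_n + h·k3); w_{n+1} = w_n + (h/6)·(k1 + 2k2 + 2k3 + k4).
x=1.000000, w=-0.900000:
  k1 = f(1.000000, -0.900000) = 0.818000
  k2 = f(1.250000, -0.695500) = 0.268860
  k3 = f(1.250000, -0.832785) = 0.463805
  k4 = f(1.500000, -0.668098) = -0.086301
  w ← -0.900000 + (0.5/6)·(k1 + 2k2 + 2k3 + k4) = -0.716914
w(1.5) ≈ -0.7169

-0.7169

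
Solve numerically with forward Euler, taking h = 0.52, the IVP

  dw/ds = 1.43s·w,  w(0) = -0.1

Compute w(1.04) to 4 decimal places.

Euler: w_{n+1} = w_n + h·f(s_n, w_n).
s=0.000000, w=-0.100000: f=0.000000 → w ← -0.100000 + 0.52·0.000000 = -0.100000
s=0.520000, w=-0.100000: f=-0.074360 → w ← -0.100000 + 0.52·(-0.074360) = -0.138667
w(1.04) ≈ -0.1387

-0.1387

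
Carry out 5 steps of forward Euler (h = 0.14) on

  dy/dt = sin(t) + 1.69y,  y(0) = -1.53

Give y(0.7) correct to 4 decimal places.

-4.1832

Euler: y_{n+1} = y_n + h·f(t_n, y_n).
t=0.000000, y=-1.530000: f=-2.585700 → y ← -1.530000 + 0.14·(-2.585700) = -1.891998
t=0.140000, y=-1.891998: f=-3.057934 → y ← -1.891998 + 0.14·(-3.057934) = -2.320109
t=0.280000, y=-2.320109: f=-3.644628 → y ← -2.320109 + 0.14·(-3.644628) = -2.830357
t=0.420000, y=-2.830357: f=-4.375542 → y ← -2.830357 + 0.14·(-4.375542) = -3.442933
t=0.560000, y=-3.442933: f=-5.287370 → y ← -3.442933 + 0.14·(-5.287370) = -4.183164
y(0.7) ≈ -4.1832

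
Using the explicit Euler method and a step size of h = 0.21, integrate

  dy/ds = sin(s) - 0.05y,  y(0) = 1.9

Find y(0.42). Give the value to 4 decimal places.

1.9041

Euler: y_{n+1} = y_n + h·f(s_n, y_n).
s=0.000000, y=1.900000: f=-0.095000 → y ← 1.900000 + 0.21·(-0.095000) = 1.880050
s=0.210000, y=1.880050: f=0.114457 → y ← 1.880050 + 0.21·0.114457 = 1.904086
y(0.42) ≈ 1.9041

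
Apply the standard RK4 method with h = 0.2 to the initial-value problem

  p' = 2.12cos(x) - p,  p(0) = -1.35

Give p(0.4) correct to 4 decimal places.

-0.2264

RK4: k1 = f(x_n, p_n); k2 = f(x_n + h/2, p_n + (h/2)·k1); k3 = f(x_n + h/2, p_n + (h/2)·k2); k4 = f(x_n + h, p_n + h·k3); p_{n+1} = p_n + (h/6)·(k1 + 2k2 + 2k3 + k4).
x=0.000000, p=-1.350000:
  k1 = f(0.000000, -1.350000) = 3.470000
  k2 = f(0.100000, -1.003000) = 3.112409
  k3 = f(0.100000, -1.038759) = 3.148168
  k4 = f(0.200000, -0.720366) = 2.798108
  p ← -1.350000 + (0.2/6)·(k1 + 2k2 + 2k3 + k4) = -0.723691
x=0.200000, p=-0.723691:
  k1 = f(0.200000, -0.723691) = 2.801432
  k2 = f(0.300000, -0.443548) = 2.468861
  k3 = f(0.300000, -0.476805) = 2.502119
  k4 = f(0.400000, -0.223268) = 2.175917
  p ← -0.723691 + (0.2/6)·(k1 + 2k2 + 2k3 + k4) = -0.226381
p(0.4) ≈ -0.2264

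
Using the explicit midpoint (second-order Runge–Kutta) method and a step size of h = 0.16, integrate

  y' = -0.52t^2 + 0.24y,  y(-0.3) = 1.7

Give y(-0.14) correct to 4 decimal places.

Midpoint: k1 = f(t_n, y_n); k2 = f(t_n + h/2, y_n + (h/2)·k1); y_{n+1} = y_n + h·k2.
t=-0.300000, y=1.700000:
  k1 = f(-0.300000, 1.700000) = 0.361200
  k2 = f(-0.220000, 1.728896) = 0.389767
  y ← 1.700000 + 0.16·0.389767 = 1.762363
y(-0.14) ≈ 1.7624

1.7624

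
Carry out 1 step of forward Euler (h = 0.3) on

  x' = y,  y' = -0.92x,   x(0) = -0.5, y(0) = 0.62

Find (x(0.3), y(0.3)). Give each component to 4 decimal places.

-0.3140, 0.7580

Euler on (x,y): x_{n+1} = x_n + h·x', y_{n+1} = y_n + h·y'.
0.000000: (-0.500000, 0.620000); f=(0.620000, 0.460000) → (-0.314000, 0.758000)
(x(0.3), y(0.3)) ≈ (-0.3140, 0.7580)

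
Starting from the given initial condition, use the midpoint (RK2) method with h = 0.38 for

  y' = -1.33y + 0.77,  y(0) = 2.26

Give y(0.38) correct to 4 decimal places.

1.6251

Midpoint: k1 = f(x_n, y_n); k2 = f(x_n + h/2, y_n + (h/2)·k1); y_{n+1} = y_n + h·k2.
x=0.000000, y=2.260000:
  k1 = f(0.000000, 2.260000) = -2.235800
  k2 = f(0.190000, 1.835198) = -1.670813
  y ← 2.260000 + 0.38·(-1.670813) = 1.625091
y(0.38) ≈ 1.6251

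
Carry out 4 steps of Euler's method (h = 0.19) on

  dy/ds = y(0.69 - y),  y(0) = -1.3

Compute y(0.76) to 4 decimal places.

-8.3831

Euler: y_{n+1} = y_n + h·f(s_n, y_n).
s=0.000000, y=-1.300000: f=-2.587000 → y ← -1.300000 + 0.19·(-2.587000) = -1.791530
s=0.190000, y=-1.791530: f=-4.445735 → y ← -1.791530 + 0.19·(-4.445735) = -2.636220
s=0.380000, y=-2.636220: f=-8.768646 → y ← -2.636220 + 0.19·(-8.768646) = -4.302262
s=0.570000, y=-4.302262: f=-21.478024 → y ← -4.302262 + 0.19·(-21.478024) = -8.383087
y(0.76) ≈ -8.3831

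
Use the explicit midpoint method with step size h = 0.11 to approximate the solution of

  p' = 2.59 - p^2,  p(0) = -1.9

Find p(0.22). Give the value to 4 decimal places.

Midpoint: k1 = f(x_n, p_n); k2 = f(x_n + h/2, p_n + (h/2)·k1); p_{n+1} = p_n + h·k2.
x=0.000000, p=-1.900000:
  k1 = f(0.000000, -1.900000) = -1.020000
  k2 = f(0.055000, -1.956100) = -1.236327
  p ← -1.900000 + 0.11·(-1.236327) = -2.035996
x=0.110000, p=-2.035996:
  k1 = f(0.110000, -2.035996) = -1.555280
  k2 = f(0.165000, -2.121536) = -1.910917
  p ← -2.035996 + 0.11·(-1.910917) = -2.246197
p(0.22) ≈ -2.2462

-2.2462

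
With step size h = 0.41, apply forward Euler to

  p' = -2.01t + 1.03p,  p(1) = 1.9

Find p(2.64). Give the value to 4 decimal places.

Euler: p_{n+1} = p_n + h·f(t_n, p_n).
t=1.000000, p=1.900000: f=-0.053000 → p ← 1.900000 + 0.41·(-0.053000) = 1.878270
t=1.410000, p=1.878270: f=-0.899482 → p ← 1.878270 + 0.41·(-0.899482) = 1.509482
t=1.820000, p=1.509482: f=-2.103433 → p ← 1.509482 + 0.41·(-2.103433) = 0.647075
t=2.230000, p=0.647075: f=-3.815813 → p ← 0.647075 + 0.41·(-3.815813) = -0.917408
p(2.64) ≈ -0.9174

-0.9174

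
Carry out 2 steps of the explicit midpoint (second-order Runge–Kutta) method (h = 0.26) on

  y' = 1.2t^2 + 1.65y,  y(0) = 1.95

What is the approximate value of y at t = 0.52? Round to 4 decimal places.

4.5713

Midpoint: k1 = f(t_n, y_n); k2 = f(t_n + h/2, y_n + (h/2)·k1); y_{n+1} = y_n + h·k2.
t=0.000000, y=1.950000:
  k1 = f(0.000000, 1.950000) = 3.217500
  k2 = f(0.130000, 2.368275) = 3.927934
  y ← 1.950000 + 0.26·3.927934 = 2.971263
t=0.260000, y=2.971263:
  k1 = f(0.260000, 2.971263) = 4.983704
  k2 = f(0.390000, 3.619144) = 6.154108
  y ← 2.971263 + 0.26·6.154108 = 4.571331
y(0.52) ≈ 4.5713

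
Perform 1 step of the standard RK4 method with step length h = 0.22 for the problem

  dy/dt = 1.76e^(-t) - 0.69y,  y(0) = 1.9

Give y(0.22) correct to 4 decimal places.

RK4: k1 = f(t_n, y_n); k2 = f(t_n + h/2, y_n + (h/2)·k1); k3 = f(t_n + h/2, y_n + (h/2)·k2); k4 = f(t_n + h, y_n + h·k3); y_{n+1} = y_n + (h/6)·(k1 + 2k2 + 2k3 + k4).
t=0.000000, y=1.900000:
  k1 = f(0.000000, 1.900000) = 0.449000
  k2 = f(0.110000, 1.949390) = 0.231589
  k3 = f(0.110000, 1.925475) = 0.248090
  k4 = f(0.220000, 1.954580) = 0.063773
  y ← 1.900000 + (0.22/6)·(k1 + 2k2 + 2k3 + k4) = 1.953978
y(0.22) ≈ 1.9540

1.9540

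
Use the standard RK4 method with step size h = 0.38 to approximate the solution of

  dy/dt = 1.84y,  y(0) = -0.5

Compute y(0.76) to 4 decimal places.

-2.0212

RK4: k1 = f(t_n, y_n); k2 = f(t_n + h/2, y_n + (h/2)·k1); k3 = f(t_n + h/2, y_n + (h/2)·k2); k4 = f(t_n + h, y_n + h·k3); y_{n+1} = y_n + (h/6)·(k1 + 2k2 + 2k3 + k4).
t=0.000000, y=-0.500000:
  k1 = f(0.000000, -0.500000) = -0.920000
  k2 = f(0.190000, -0.674800) = -1.241632
  k3 = f(0.190000, -0.735910) = -1.354075
  k4 = f(0.380000, -1.014548) = -1.866769
  y ← -0.500000 + (0.38/6)·(k1 + 2k2 + 2k3 + k4) = -1.005285
t=0.380000, y=-1.005285:
  k1 = f(0.380000, -1.005285) = -1.849724
  k2 = f(0.570000, -1.356732) = -2.496388
  k3 = f(0.570000, -1.479599) = -2.722461
  k4 = f(0.760000, -2.039820) = -3.753269
  y ← -1.005285 + (0.38/6)·(k1 + 2k2 + 2k3 + k4) = -2.021195
y(0.76) ≈ -2.0212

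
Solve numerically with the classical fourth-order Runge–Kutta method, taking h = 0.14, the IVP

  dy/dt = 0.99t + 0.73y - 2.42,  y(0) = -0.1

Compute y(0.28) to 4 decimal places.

-0.8329

RK4: k1 = f(t_n, y_n); k2 = f(t_n + h/2, y_n + (h/2)·k1); k3 = f(t_n + h/2, y_n + (h/2)·k2); k4 = f(t_n + h, y_n + h·k3); y_{n+1} = y_n + (h/6)·(k1 + 2k2 + 2k3 + k4).
t=0.000000, y=-0.100000:
  k1 = f(0.000000, -0.100000) = -2.493000
  k2 = f(0.070000, -0.274510) = -2.551092
  k3 = f(0.070000, -0.278576) = -2.554061
  k4 = f(0.140000, -0.457569) = -2.615425
  y ← -0.100000 + (0.14/6)·(k1 + 2k2 + 2k3 + k4) = -0.457437
t=0.140000, y=-0.457437:
  k1 = f(0.140000, -0.457437) = -2.615329
  k2 = f(0.210000, -0.640510) = -2.679672
  k3 = f(0.210000, -0.645014) = -2.682960
  k4 = f(0.280000, -0.833052) = -2.750928
  y ← -0.457437 + (0.14/6)·(k1 + 2k2 + 2k3 + k4) = -0.832906
y(0.28) ≈ -0.8329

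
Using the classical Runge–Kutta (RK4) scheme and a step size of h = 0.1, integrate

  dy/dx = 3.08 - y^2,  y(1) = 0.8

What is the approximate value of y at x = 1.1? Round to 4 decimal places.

1.0238

RK4: k1 = f(x_n, y_n); k2 = f(x_n + h/2, y_n + (h/2)·k1); k3 = f(x_n + h/2, y_n + (h/2)·k2); k4 = f(x_n + h, y_n + h·k3); y_{n+1} = y_n + (h/6)·(k1 + 2k2 + 2k3 + k4).
x=1.000000, y=0.800000:
  k1 = f(1.000000, 0.800000) = 2.440000
  k2 = f(1.050000, 0.922000) = 2.229916
  k3 = f(1.050000, 0.911496) = 2.249175
  k4 = f(1.100000, 1.024918) = 2.029544
  y ← 0.800000 + (0.1/6)·(k1 + 2k2 + 2k3 + k4) = 1.023795
y(1.1) ≈ 1.0238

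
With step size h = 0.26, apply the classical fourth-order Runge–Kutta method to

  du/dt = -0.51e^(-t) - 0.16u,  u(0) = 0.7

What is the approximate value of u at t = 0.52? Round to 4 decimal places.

0.4464

RK4: k1 = f(t_n, u_n); k2 = f(t_n + h/2, u_n + (h/2)·k1); k3 = f(t_n + h/2, u_n + (h/2)·k2); k4 = f(t_n + h, u_n + h·k3); u_{n+1} = u_n + (h/6)·(k1 + 2k2 + 2k3 + k4).
t=0.000000, u=0.700000:
  k1 = f(0.000000, 0.700000) = -0.622000
  k2 = f(0.130000, 0.619140) = -0.546891
  k3 = f(0.130000, 0.628904) = -0.548453
  k4 = f(0.260000, 0.557402) = -0.482421
  u ← 0.700000 + (0.26/6)·(k1 + 2k2 + 2k3 + k4) = 0.557212
t=0.260000, u=0.557212:
  k1 = f(0.260000, 0.557212) = -0.482390
  k2 = f(0.390000, 0.494501) = -0.424419
  k3 = f(0.390000, 0.502037) = -0.425625
  k4 = f(0.520000, 0.446549) = -0.374653
  u ← 0.557212 + (0.26/6)·(k1 + 2k2 + 2k3 + k4) = 0.446403
u(0.52) ≈ 0.4464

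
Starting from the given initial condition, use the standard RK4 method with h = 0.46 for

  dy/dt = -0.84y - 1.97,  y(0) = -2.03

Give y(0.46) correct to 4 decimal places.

RK4: k1 = f(t_n, y_n); k2 = f(t_n + h/2, y_n + (h/2)·k1); k3 = f(t_n + h/2, y_n + (h/2)·k2); k4 = f(t_n + h, y_n + h·k3); y_{n+1} = y_n + (h/6)·(k1 + 2k2 + 2k3 + k4).
t=0.000000, y=-2.030000:
  k1 = f(0.000000, -2.030000) = -0.264800
  k2 = f(0.230000, -2.090904) = -0.213641
  k3 = f(0.230000, -2.079137) = -0.223525
  k4 = f(0.460000, -2.132821) = -0.178430
  y ← -2.030000 + (0.46/6)·(k1 + 2k2 + 2k3 + k4) = -2.131013
y(0.46) ≈ -2.1310

-2.1310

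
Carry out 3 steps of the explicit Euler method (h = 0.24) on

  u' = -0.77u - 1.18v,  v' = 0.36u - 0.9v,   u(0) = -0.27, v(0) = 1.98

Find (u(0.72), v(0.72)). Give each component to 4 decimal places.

-1.1923, 0.7945

Euler on (u,v): u_{n+1} = u_n + h·u', v_{n+1} = v_n + h·v'.
0.000000: (-0.270000, 1.980000); f=(-2.128500, -1.879200) → (-0.780840, 1.528992)
0.240000: (-0.780840, 1.528992); f=(-1.202964, -1.657195) → (-1.069551, 1.131265)
0.480000: (-1.069551, 1.131265); f=(-0.511338, -1.403177) → (-1.192273, 0.794503)
(u(0.72), v(0.72)) ≈ (-1.1923, 0.7945)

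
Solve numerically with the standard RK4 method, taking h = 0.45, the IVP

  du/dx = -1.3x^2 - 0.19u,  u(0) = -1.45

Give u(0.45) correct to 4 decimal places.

-1.3698

RK4: k1 = f(x_n, u_n); k2 = f(x_n + h/2, u_n + (h/2)·k1); k3 = f(x_n + h/2, u_n + (h/2)·k2); k4 = f(x_n + h, u_n + h·k3); u_{n+1} = u_n + (h/6)·(k1 + 2k2 + 2k3 + k4).
x=0.000000, u=-1.450000:
  k1 = f(0.000000, -1.450000) = 0.275500
  k2 = f(0.225000, -1.388012) = 0.197910
  k3 = f(0.225000, -1.405470) = 0.201227
  k4 = f(0.450000, -1.359448) = -0.004955
  u ← -1.450000 + (0.45/6)·(k1 + 2k2 + 2k3 + k4) = -1.369839
u(0.45) ≈ -1.3698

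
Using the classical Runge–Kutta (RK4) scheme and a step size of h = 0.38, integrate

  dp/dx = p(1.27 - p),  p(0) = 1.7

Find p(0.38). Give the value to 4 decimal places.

RK4: k1 = f(x_n, p_n); k2 = f(x_n + h/2, p_n + (h/2)·k1); k3 = f(x_n + h/2, p_n + (h/2)·k2); k4 = f(x_n + h, p_n + h·k3); p_{n+1} = p_n + (h/6)·(k1 + 2k2 + 2k3 + k4).
x=0.000000, p=1.700000:
  k1 = f(0.000000, 1.700000) = -0.731000
  k2 = f(0.190000, 1.561110) = -0.454455
  k3 = f(0.190000, 1.613654) = -0.554538
  k4 = f(0.380000, 1.489276) = -0.326562
  p ← 1.700000 + (0.38/6)·(k1 + 2k2 + 2k3 + k4) = 1.505215
p(0.38) ≈ 1.5052

1.5052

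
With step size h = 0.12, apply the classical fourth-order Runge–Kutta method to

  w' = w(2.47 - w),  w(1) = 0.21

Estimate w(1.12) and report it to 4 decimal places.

RK4: k1 = f(x_n, w_n); k2 = f(x_n + h/2, w_n + (h/2)·k1); k3 = f(x_n + h/2, w_n + (h/2)·k2); k4 = f(x_n + h, w_n + h·k3); w_{n+1} = w_n + (h/6)·(k1 + 2k2 + 2k3 + k4).
x=1.000000, w=0.210000:
  k1 = f(1.000000, 0.210000) = 0.474600
  k2 = f(1.060000, 0.238476) = 0.532165
  k3 = f(1.060000, 0.241930) = 0.539037
  k4 = f(1.120000, 0.274684) = 0.603019
  w ← 0.210000 + (0.12/6)·(k1 + 2k2 + 2k3 + k4) = 0.274400
w(1.12) ≈ 0.2744

0.2744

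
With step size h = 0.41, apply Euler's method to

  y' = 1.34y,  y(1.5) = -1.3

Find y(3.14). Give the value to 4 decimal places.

-7.4920

Euler: y_{n+1} = y_n + h·f(s_n, y_n).
s=1.500000, y=-1.300000: f=-1.742000 → y ← -1.300000 + 0.41·(-1.742000) = -2.014220
s=1.910000, y=-2.014220: f=-2.699055 → y ← -2.014220 + 0.41·(-2.699055) = -3.120832
s=2.320000, y=-3.120832: f=-4.181916 → y ← -3.120832 + 0.41·(-4.181916) = -4.835418
s=2.730000, y=-4.835418: f=-6.479460 → y ← -4.835418 + 0.41·(-6.479460) = -7.491996
y(3.14) ≈ -7.4920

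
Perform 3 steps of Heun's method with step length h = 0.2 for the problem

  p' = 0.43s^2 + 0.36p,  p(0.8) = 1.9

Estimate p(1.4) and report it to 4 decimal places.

Heun: k1 = f(s_n, p_n); k2 = f(s_n + h, p_n + h·k1); p_{n+1} = p_n + (h/2)·(k1 + k2).
s=0.800000, p=1.900000:
  k1 = f(0.800000, 1.900000) = 0.959200
  k2 = f(1.000000, 2.091840) = 1.183062
  p ← 1.900000 + (0.2/2)·(0.959200 + 1.183062) = 2.114226
s=1.000000, p=2.114226:
  k1 = f(1.000000, 2.114226) = 1.191121
  k2 = f(1.200000, 2.352451) = 1.466082
  p ← 2.114226 + (0.2/2)·(1.191121 + 1.466082) = 2.379947
s=1.200000, p=2.379947:
  k1 = f(1.200000, 2.379947) = 1.475981
  k2 = f(1.400000, 2.675143) = 1.805851
  p ← 2.379947 + (0.2/2)·(1.475981 + 1.805851) = 2.708130
p(1.4) ≈ 2.7081

2.7081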